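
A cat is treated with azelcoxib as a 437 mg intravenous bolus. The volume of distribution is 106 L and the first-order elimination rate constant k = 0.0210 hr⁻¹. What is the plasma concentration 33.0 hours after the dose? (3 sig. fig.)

C₀ = dose / V = 437 / 106 = 4.123 mg/L
C(t) = C₀ e^(−kt) = 4.123 × e^(−0.02100 × 33.0) = 4.123 × e^(−0.6930) = 4.123 × 0.5001 ≈ 2.06 mg/L

2.06 mg/L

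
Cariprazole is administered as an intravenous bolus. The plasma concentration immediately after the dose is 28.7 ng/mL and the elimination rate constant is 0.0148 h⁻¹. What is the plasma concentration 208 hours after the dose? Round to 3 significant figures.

1.32 ng/mL

C(t) = C₀ e^(−kt) = 28.7 × e^(−0.01480 × 208) = 28.7 × e^(−3.078) = 28.7 × 0.04603 ≈ 1.32 ng/mL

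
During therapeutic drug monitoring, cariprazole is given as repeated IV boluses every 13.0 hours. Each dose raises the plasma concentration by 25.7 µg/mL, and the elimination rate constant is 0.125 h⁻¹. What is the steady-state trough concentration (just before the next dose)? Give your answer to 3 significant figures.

Fraction remaining after one interval: e^(−kτ) = e^(−0.1250 × 13.0) = 0.1969
R = 1 / (1 − 0.1969) = 1.245
Css,max = 25.7 × 1.245 = 32.00 µg/mL
Css,min = Css,max × e^(−kτ) = 32.00 × 0.1969 ≈ 6.30 µg/mL

6.30 µg/mL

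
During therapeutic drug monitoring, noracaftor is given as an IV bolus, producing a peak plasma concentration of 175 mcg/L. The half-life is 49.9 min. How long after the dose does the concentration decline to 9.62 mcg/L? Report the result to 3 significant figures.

209 minutes

k = ln 2 / 49.9 = 0.01389 min⁻¹
C(t) = C₀ e^(−kt)  ⇒  t = ln(C₀/C) / k
t = ln(175/9.62) / 0.01389 = 2.901 / 0.01389 ≈ 209 minutes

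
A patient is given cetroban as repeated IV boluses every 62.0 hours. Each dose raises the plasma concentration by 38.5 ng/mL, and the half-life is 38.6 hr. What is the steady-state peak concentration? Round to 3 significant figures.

57.3 ng/mL

k = ln 2 / 38.6 = 0.01796 hr⁻¹
Fraction remaining after one interval: e^(−kτ) = e^(−0.01796 × 62.0) = 0.3285
R = 1 / (1 − 0.3285) = 1.489
Css,max = 38.5 × 1.489 ≈ 57.3 ng/mL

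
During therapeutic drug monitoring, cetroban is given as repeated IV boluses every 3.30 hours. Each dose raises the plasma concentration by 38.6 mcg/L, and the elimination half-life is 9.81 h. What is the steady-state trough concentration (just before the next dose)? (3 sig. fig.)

147 mcg/L

k = ln 2 / 9.81 = 0.07066 h⁻¹
Fraction remaining after one interval: e^(−kτ) = e^(−0.07066 × 3.30) = 0.7920
R = 1 / (1 − 0.7920) = 4.808
Css,max = 38.6 × 4.808 = 185.6 mcg/L
Css,min = Css,max × e^(−kτ) = 185.6 × 0.7920 ≈ 147 mcg/L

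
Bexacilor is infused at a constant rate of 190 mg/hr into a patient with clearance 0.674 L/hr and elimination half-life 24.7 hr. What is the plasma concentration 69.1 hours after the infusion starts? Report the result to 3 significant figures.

Css = rate / CL = 190 / 0.674 = 281.9 mg/L
k = ln 2 / 24.7 = 0.02806 hr⁻¹
C(t) = Css (1 − e^(−kt)) = 281.9 × (1 − e^(−1.939)) = 281.9 × 0.8562 ≈ 241 mg/L

241 mg/L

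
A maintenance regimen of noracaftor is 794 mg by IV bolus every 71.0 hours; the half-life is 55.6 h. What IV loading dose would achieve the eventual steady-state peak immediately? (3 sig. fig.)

1350 mg

k = ln 2 / 55.6 = 0.01247 h⁻¹
Accumulation ratio R = 1 / (1 − e^(−kτ)) = 1 / (1 − e^(−0.01247×71.0)) = 1 / (1 − 0.4127) = 1.703
Loading dose = maintenance dose × R = 794 × 1.703 ≈ 1350 mg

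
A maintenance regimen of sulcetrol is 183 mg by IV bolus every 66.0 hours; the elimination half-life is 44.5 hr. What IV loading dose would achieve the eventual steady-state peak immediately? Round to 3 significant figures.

285 mg

k = ln 2 / 44.5 = 0.01558 hr⁻¹
Accumulation ratio R = 1 / (1 − e^(−kτ)) = 1 / (1 − e^(−0.01558×66.0)) = 1 / (1 − 0.3577) = 1.557
Loading dose = maintenance dose × R = 183 × 1.557 ≈ 285 mg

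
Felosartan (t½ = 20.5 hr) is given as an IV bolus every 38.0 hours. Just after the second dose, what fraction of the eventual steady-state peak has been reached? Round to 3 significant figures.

0.923

k = ln 2 / 20.5 = 0.03381 hr⁻¹
f_n = 1 − e^(−nkτ) = 1 − e^(−2 × 0.03381 × 38.0) = 1 − e^(−2.570) = 1 − 0.07656 ≈ 0.923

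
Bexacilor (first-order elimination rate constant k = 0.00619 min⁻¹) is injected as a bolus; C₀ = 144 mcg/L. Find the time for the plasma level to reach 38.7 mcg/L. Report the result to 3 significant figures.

C(t) = C₀ e^(−kt)  ⇒  t = ln(C₀/C) / k
t = ln(144/38.7) / 0.006190 = 1.314 / 0.006190 ≈ 212 minutes

212 minutes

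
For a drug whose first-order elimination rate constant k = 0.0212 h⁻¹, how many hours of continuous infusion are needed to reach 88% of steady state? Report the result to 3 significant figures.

f = 1 − e^(−kt)  ⇒  t = −ln(1 − f) / k
t = −ln(1 − 0.88) / 0.02120 = 2.120 / 0.02120 ≈ 100 hours

100 hours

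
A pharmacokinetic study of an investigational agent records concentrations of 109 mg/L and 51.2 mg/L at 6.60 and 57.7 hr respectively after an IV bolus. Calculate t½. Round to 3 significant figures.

k = ln(C₁/C₂) / (t₂ − t₁) = ln(109/51.2) / (57.7 − 6.60)
  = 0.7556 / 51.10 = 0.01479 hr⁻¹
t½ = ln 2 / k = ln 2 / 0.01479 ≈ 46.9 hours

46.9 hours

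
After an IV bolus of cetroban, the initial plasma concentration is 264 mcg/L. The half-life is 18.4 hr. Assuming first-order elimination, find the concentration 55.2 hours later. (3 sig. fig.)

k = ln 2 / 18.4 = 0.03767 hr⁻¹
55.2 hr is 3.000 half-lives, so C = 264 × (1/2)^3.000 = 264 × 0.1250 ≈ 33.0 mcg/L

33.0 mcg/L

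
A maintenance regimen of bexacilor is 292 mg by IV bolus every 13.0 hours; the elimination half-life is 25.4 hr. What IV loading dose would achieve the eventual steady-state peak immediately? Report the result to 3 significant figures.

k = ln 2 / 25.4 = 0.02729 hr⁻¹
Accumulation ratio R = 1 / (1 − e^(−kτ)) = 1 / (1 − e^(−0.02729×13.0)) = 1 / (1 − 0.7013) = 3.348
Loading dose = maintenance dose × R = 292 × 3.348 ≈ 978 mg

978 mg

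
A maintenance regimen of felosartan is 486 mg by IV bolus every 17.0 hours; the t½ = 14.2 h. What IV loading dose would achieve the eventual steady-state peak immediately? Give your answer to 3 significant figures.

862 mg

k = ln 2 / 14.2 = 0.04881 h⁻¹
Accumulation ratio R = 1 / (1 − e^(−kτ)) = 1 / (1 − e^(−0.04881×17.0)) = 1 / (1 − 0.4361) = 1.773
Loading dose = maintenance dose × R = 486 × 1.773 ≈ 862 mg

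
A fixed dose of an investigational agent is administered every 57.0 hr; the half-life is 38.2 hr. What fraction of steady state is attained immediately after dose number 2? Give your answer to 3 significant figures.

k = ln 2 / 38.2 = 0.01815 hr⁻¹
f_n = 1 − e^(−nkτ) = 1 − e^(−2 × 0.01815 × 57.0) = 1 − e^(−2.069) = 1 − 0.1264 ≈ 0.874

0.874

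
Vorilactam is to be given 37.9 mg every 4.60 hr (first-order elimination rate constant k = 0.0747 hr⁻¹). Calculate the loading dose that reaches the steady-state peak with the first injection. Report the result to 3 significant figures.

130 mg

Accumulation ratio R = 1 / (1 − e^(−kτ)) = 1 / (1 − e^(−0.07470×4.60)) = 1 / (1 − 0.7092) = 3.439
Loading dose = maintenance dose × R = 37.9 × 3.439 ≈ 130 mg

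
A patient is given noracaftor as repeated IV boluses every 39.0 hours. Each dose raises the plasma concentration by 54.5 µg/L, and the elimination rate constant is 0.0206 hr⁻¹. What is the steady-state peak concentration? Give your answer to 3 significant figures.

98.7 µg/L

Fraction remaining after one interval: e^(−kτ) = e^(−0.02060 × 39.0) = 0.4478
R = 1 / (1 − 0.4478) = 1.811
Css,max = 54.5 × 1.811 ≈ 98.7 µg/L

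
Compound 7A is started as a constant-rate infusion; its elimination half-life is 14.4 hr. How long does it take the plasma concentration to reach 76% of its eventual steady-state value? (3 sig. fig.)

29.6 hours

k = ln 2 / 14.4 = 0.04814 hr⁻¹
f = 1 − e^(−kt)  ⇒  t = −ln(1 − f) / k
t = −ln(1 − 0.76) / 0.04814 = 1.427 / 0.04814 ≈ 29.6 hours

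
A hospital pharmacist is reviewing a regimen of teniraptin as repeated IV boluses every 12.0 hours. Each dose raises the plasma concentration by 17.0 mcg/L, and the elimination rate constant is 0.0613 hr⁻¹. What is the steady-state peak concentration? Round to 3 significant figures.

32.6 mcg/L

Fraction remaining after one interval: e^(−kτ) = e^(−0.06130 × 12.0) = 0.4792
R = 1 / (1 − 0.4792) = 1.920
Css,max = 17.0 × 1.920 ≈ 32.6 mcg/L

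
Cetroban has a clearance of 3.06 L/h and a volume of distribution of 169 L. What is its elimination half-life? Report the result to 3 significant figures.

38.3 hours

k = CL / V = 3.06 / 169 = 0.01811 h⁻¹
t½ = ln 2 / k = ln 2 / 0.01811 ≈ 38.3 hours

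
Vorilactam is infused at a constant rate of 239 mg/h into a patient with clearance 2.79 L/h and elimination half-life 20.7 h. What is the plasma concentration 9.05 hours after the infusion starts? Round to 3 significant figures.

22.4 mg/L

Css = rate / CL = 239 / 2.79 = 85.66 mg/L
k = ln 2 / 20.7 = 0.03349 h⁻¹
C(t) = Css (1 − e^(−kt)) = 85.66 × (1 − e^(−0.3030)) = 85.66 × 0.2614 ≈ 22.4 mg/L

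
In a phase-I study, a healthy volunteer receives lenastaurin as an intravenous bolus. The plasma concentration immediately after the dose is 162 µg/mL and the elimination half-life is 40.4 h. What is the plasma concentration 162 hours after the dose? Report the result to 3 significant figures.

k = ln 2 / 40.4 = 0.01716 h⁻¹
C(t) = C₀ e^(−kt) = 162 × e^(−0.01716 × 162) = 162 × e^(−2.779) = 162 × 0.06207 ≈ 10.1 µg/mL

10.1 µg/mL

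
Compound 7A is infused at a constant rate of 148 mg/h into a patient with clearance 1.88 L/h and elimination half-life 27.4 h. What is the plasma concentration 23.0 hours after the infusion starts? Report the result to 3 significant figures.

34.7 µg/mL

Css = rate / CL = 148 / 1.88 = 78.72 µg/mL
k = ln 2 / 27.4 = 0.02530 h⁻¹
C(t) = Css (1 − e^(−kt)) = 78.72 × (1 − e^(−0.5818)) = 78.72 × 0.4411 ≈ 34.7 µg/mL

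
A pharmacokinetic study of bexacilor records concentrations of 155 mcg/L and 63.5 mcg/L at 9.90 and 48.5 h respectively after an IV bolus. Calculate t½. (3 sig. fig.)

k = ln(C₁/C₂) / (t₂ − t₁) = ln(155/63.5) / (48.5 − 9.90)
  = 0.8924 / 38.60 = 0.02312 h⁻¹
t½ = ln 2 / k = ln 2 / 0.02312 ≈ 30.0 hours

30.0 hours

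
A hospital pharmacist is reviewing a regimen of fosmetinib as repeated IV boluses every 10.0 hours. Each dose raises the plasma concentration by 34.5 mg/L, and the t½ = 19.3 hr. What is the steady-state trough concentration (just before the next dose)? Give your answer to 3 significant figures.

79.8 mg/L

k = ln 2 / 19.3 = 0.03591 hr⁻¹
Fraction remaining after one interval: e^(−kτ) = e^(−0.03591 × 10.0) = 0.6983
R = 1 / (1 − 0.6983) = 3.314
Css,max = 34.5 × 3.314 = 114.3 mg/L
Css,min = Css,max × e^(−kτ) = 114.3 × 0.6983 ≈ 79.8 mg/L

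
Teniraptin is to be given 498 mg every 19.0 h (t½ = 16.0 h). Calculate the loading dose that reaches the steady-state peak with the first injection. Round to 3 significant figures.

k = ln 2 / 16.0 = 0.04332 h⁻¹
Accumulation ratio R = 1 / (1 − e^(−kτ)) = 1 / (1 − e^(−0.04332×19.0)) = 1 / (1 − 0.4391) = 1.783
Loading dose = maintenance dose × R = 498 × 1.783 ≈ 888 mg

888 mg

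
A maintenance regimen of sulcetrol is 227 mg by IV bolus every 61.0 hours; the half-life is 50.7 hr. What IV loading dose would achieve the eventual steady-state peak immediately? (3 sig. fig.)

k = ln 2 / 50.7 = 0.01367 hr⁻¹
Accumulation ratio R = 1 / (1 − e^(−kτ)) = 1 / (1 − e^(−0.01367×61.0)) = 1 / (1 − 0.4343) = 1.768
Loading dose = maintenance dose × R = 227 × 1.768 ≈ 401 mg

401 mg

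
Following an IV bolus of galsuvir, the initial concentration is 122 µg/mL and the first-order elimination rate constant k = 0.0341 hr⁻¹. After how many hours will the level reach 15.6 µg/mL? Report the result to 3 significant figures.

60.3 hours

C(t) = C₀ e^(−kt)  ⇒  t = ln(C₀/C) / k
t = ln(122/15.6) / 0.03410 = 2.057 / 0.03410 ≈ 60.3 hours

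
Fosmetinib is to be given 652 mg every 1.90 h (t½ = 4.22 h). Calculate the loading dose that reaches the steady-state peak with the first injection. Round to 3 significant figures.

k = ln 2 / 4.22 = 0.1643 h⁻¹
Accumulation ratio R = 1 / (1 − e^(−kτ)) = 1 / (1 − e^(−0.1643×1.90)) = 1 / (1 − 0.7319) = 3.730
Loading dose = maintenance dose × R = 652 × 3.730 ≈ 2430 mg

2430 mg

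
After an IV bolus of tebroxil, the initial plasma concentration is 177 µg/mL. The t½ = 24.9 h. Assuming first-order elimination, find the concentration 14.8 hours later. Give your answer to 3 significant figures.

117 µg/mL

k = ln 2 / 24.9 = 0.02784 h⁻¹
C(t) = C₀ e^(−kt) = 177 × e^(−0.02784 × 14.8) = 177 × e^(−0.4120) = 177 × 0.6623 ≈ 117 µg/mL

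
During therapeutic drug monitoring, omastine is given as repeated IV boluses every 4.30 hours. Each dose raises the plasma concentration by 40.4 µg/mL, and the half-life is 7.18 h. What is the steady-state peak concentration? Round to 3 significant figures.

119 µg/mL

k = ln 2 / 7.18 = 0.09654 h⁻¹
Fraction remaining after one interval: e^(−kτ) = e^(−0.09654 × 4.30) = 0.6603
R = 1 / (1 − 0.6603) = 2.943
Css,max = 40.4 × 2.943 ≈ 119 µg/mL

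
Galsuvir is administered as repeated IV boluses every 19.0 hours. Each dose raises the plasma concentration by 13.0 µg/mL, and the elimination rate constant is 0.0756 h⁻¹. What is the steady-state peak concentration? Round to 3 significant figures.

17.1 µg/mL

Fraction remaining after one interval: e^(−kτ) = e^(−0.07560 × 19.0) = 0.2378
R = 1 / (1 − 0.2378) = 1.312
Css,max = 13.0 × 1.312 ≈ 17.1 µg/mL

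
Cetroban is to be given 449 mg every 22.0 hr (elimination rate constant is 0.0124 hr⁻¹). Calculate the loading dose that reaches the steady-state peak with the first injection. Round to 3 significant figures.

Accumulation ratio R = 1 / (1 − e^(−kτ)) = 1 / (1 − e^(−0.01240×22.0)) = 1 / (1 − 0.7612) = 4.188
Loading dose = maintenance dose × R = 449 × 4.188 ≈ 1880 mg

1880 mg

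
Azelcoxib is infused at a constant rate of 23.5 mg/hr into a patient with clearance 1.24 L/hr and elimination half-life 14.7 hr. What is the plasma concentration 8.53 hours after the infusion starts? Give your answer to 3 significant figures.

6.28 mg/L

Css = rate / CL = 23.5 / 1.24 = 18.95 mg/L
k = ln 2 / 14.7 = 0.04715 hr⁻¹
C(t) = Css (1 − e^(−kt)) = 18.95 × (1 − e^(−0.4022)) = 18.95 × 0.3312 ≈ 6.28 mg/L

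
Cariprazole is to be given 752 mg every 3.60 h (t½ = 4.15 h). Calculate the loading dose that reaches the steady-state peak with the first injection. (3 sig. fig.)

1660 mg

k = ln 2 / 4.15 = 0.1670 h⁻¹
Accumulation ratio R = 1 / (1 − e^(−kτ)) = 1 / (1 − e^(−0.1670×3.60)) = 1 / (1 − 0.5481) = 2.213
Loading dose = maintenance dose × R = 752 × 2.213 ≈ 1660 mg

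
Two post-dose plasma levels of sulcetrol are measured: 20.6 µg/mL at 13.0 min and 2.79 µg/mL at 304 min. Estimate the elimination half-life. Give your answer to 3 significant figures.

k = ln(C₁/C₂) / (t₂ − t₁) = ln(20.6/2.79) / (304 − 13.0)
  = 1.999 / 291.0 = 0.006870 min⁻¹
t½ = ln 2 / k = ln 2 / 0.006870 ≈ 101 minutes

101 minutes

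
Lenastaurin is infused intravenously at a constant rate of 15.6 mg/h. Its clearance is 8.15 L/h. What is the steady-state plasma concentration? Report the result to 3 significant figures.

Css = infusion rate / CL = 15.6 / 8.15 ≈ 1.91 µg/mL

1.91 µg/mL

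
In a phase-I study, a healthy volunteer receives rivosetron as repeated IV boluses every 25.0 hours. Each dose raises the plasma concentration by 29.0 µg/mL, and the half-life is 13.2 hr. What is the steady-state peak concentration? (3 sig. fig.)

39.7 µg/mL

k = ln 2 / 13.2 = 0.05251 hr⁻¹
Fraction remaining after one interval: e^(−kτ) = e^(−0.05251 × 25.0) = 0.2691
R = 1 / (1 − 0.2691) = 1.368
Css,max = 29.0 × 1.368 ≈ 39.7 µg/mL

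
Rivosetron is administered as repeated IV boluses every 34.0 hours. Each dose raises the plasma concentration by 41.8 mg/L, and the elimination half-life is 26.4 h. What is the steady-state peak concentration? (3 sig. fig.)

70.8 mg/L

k = ln 2 / 26.4 = 0.02626 h⁻¹
Fraction remaining after one interval: e^(−kτ) = e^(−0.02626 × 34.0) = 0.4096
R = 1 / (1 − 0.4096) = 1.694
Css,max = 41.8 × 1.694 ≈ 70.8 mg/L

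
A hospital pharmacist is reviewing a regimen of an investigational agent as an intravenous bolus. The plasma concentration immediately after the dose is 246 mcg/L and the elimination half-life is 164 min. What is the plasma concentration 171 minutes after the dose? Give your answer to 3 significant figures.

k = ln 2 / 164 = 0.004227 min⁻¹
C(t) = C₀ e^(−kt) = 246 × e^(−0.004227 × 171) = 246 × e^(−0.7227) = 246 × 0.4854 ≈ 119 mcg/L

119 mcg/L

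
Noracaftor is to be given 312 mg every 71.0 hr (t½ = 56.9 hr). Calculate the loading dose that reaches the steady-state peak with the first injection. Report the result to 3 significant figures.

539 mg

k = ln 2 / 56.9 = 0.01218 hr⁻¹
Accumulation ratio R = 1 / (1 − e^(−kτ)) = 1 / (1 − e^(−0.01218×71.0)) = 1 / (1 − 0.4211) = 1.727
Loading dose = maintenance dose × R = 312 × 1.727 ≈ 539 mg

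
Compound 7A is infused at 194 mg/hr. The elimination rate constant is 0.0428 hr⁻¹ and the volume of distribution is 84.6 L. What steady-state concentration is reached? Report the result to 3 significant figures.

53.6 mg/L

CL = k · V = 0.0428 × 84.6 = 3.621 L/hr
Css = rate / CL = 194 / 3.621 ≈ 53.6 mg/L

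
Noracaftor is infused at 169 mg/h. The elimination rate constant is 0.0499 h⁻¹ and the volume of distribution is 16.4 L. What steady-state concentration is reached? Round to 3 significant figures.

CL = k · V = 0.0499 × 16.4 = 0.8184 L/h
Css = rate / CL = 169 / 0.8184 ≈ 207 mg/L

207 mg/L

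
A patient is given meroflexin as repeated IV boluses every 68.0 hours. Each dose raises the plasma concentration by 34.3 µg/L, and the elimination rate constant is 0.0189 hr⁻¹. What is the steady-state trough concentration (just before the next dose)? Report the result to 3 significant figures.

13.1 µg/L

Fraction remaining after one interval: e^(−kτ) = e^(−0.01890 × 68.0) = 0.2766
R = 1 / (1 − 0.2766) = 1.382
Css,max = 34.3 × 1.382 = 47.41 µg/L
Css,min = Css,max × e^(−kτ) = 47.41 × 0.2766 ≈ 13.1 µg/L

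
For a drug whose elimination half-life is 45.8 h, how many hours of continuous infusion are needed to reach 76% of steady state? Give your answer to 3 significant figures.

94.3 hours

k = ln 2 / 45.8 = 0.01513 h⁻¹
f = 1 − e^(−kt)  ⇒  t = −ln(1 − f) / k
t = −ln(1 − 0.76) / 0.01513 = 1.427 / 0.01513 ≈ 94.3 hours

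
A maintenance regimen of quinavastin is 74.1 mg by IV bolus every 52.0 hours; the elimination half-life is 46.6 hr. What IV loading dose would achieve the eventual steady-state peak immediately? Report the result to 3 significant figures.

k = ln 2 / 46.6 = 0.01487 hr⁻¹
Accumulation ratio R = 1 / (1 − e^(−kτ)) = 1 / (1 − e^(−0.01487×52.0)) = 1 / (1 − 0.4614) = 1.857
Loading dose = maintenance dose × R = 74.1 × 1.857 ≈ 138 mg

138 mg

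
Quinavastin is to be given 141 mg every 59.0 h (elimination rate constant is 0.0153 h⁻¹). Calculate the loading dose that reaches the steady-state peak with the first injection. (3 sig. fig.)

Accumulation ratio R = 1 / (1 − e^(−kτ)) = 1 / (1 − e^(−0.01530×59.0)) = 1 / (1 − 0.4055) = 1.682
Loading dose = maintenance dose × R = 141 × 1.682 ≈ 237 mg

237 mg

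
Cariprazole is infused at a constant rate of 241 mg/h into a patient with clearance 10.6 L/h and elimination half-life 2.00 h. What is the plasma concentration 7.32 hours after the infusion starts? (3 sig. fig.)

Css = rate / CL = 241 / 10.6 = 22.74 mg/L
k = ln 2 / 2.00 = 0.3466 h⁻¹
C(t) = Css (1 − e^(−kt)) = 22.74 × (1 − e^(−2.537)) = 22.74 × 0.9209 ≈ 20.9 mg/L

20.9 mg/L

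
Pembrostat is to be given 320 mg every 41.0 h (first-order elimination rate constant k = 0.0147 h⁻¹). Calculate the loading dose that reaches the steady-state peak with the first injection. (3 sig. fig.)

707 mg

Accumulation ratio R = 1 / (1 − e^(−kτ)) = 1 / (1 − e^(−0.01470×41.0)) = 1 / (1 − 0.5473) = 2.209
Loading dose = maintenance dose × R = 320 × 2.209 ≈ 707 mg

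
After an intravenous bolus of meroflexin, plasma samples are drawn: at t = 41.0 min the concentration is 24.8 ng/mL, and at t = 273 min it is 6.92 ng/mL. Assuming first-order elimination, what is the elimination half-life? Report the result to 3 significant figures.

126 minutes

k = ln(C₁/C₂) / (t₂ − t₁) = ln(24.8/6.92) / (273 − 41.0)
  = 1.276 / 232.0 = 0.005502 min⁻¹
t½ = ln 2 / k = ln 2 / 0.005502 ≈ 126 minutes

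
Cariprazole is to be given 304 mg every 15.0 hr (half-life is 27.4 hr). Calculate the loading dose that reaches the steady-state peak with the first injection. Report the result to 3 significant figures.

k = ln 2 / 27.4 = 0.02530 hr⁻¹
Accumulation ratio R = 1 / (1 − e^(−kτ)) = 1 / (1 − e^(−0.02530×15.0)) = 1 / (1 − 0.6842) = 3.167
Loading dose = maintenance dose × R = 304 × 3.167 ≈ 963 mg

963 mg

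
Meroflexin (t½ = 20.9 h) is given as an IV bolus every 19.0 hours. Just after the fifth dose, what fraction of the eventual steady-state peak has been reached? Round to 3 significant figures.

k = ln 2 / 20.9 = 0.03316 h⁻¹
f_n = 1 − e^(−nkτ) = 1 − e^(−5 × 0.03316 × 19.0) = 1 − e^(−3.151) = 1 − 0.04282 ≈ 0.957

0.957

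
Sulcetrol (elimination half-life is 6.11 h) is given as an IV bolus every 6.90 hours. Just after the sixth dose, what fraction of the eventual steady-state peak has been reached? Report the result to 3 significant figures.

k = ln 2 / 6.11 = 0.1134 h⁻¹
f_n = 1 − e^(−nkτ) = 1 − e^(−6 × 0.1134 × 6.90) = 1 − e^(−4.697) = 1 − 0.009126 ≈ 0.991

0.991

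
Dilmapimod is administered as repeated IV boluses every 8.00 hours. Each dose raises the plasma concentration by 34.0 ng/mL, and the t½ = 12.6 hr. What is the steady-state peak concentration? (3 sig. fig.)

95.5 ng/mL

k = ln 2 / 12.6 = 0.05501 hr⁻¹
Fraction remaining after one interval: e^(−kτ) = e^(−0.05501 × 8.00) = 0.6440
R = 1 / (1 − 0.6440) = 2.809
Css,max = 34.0 × 2.809 ≈ 95.5 ng/mL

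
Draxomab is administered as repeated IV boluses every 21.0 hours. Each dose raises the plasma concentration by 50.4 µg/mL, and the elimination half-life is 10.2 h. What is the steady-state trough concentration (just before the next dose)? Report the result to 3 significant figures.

k = ln 2 / 10.2 = 0.06796 h⁻¹
Fraction remaining after one interval: e^(−kτ) = e^(−0.06796 × 21.0) = 0.2400
R = 1 / (1 − 0.2400) = 1.316
Css,max = 50.4 × 1.316 = 66.32 µg/mL
Css,min = Css,max × e^(−kτ) = 66.32 × 0.2400 ≈ 15.9 µg/mL

15.9 µg/mL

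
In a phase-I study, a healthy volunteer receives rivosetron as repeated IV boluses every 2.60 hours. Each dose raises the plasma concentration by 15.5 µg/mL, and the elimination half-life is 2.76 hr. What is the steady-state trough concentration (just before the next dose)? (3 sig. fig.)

16.8 µg/mL

k = ln 2 / 2.76 = 0.2511 hr⁻¹
Fraction remaining after one interval: e^(−kτ) = e^(−0.2511 × 2.60) = 0.5205
R = 1 / (1 − 0.5205) = 2.086
Css,max = 15.5 × 2.086 = 32.33 µg/mL
Css,min = Css,max × e^(−kτ) = 32.33 × 0.5205 ≈ 16.8 µg/mL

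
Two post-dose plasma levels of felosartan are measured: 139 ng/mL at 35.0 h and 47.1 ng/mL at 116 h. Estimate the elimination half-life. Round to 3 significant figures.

51.9 hours

k = ln(C₁/C₂) / (t₂ − t₁) = ln(139/47.1) / (116 − 35.0)
  = 1.082 / 81.00 = 0.01336 h⁻¹
t½ = ln 2 / k = ln 2 / 0.01336 ≈ 51.9 hours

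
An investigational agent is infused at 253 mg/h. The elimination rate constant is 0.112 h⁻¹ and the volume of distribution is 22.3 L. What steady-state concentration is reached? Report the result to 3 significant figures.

101 mg/L

CL = k · V = 0.112 × 22.3 = 2.498 L/h
Css = rate / CL = 253 / 2.498 ≈ 101 mg/L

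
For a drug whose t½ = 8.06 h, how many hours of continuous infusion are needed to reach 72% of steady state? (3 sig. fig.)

14.8 hours

k = ln 2 / 8.06 = 0.08600 h⁻¹
f = 1 − e^(−kt)  ⇒  t = −ln(1 − f) / k
t = −ln(1 − 0.72) / 0.08600 = 1.273 / 0.08600 ≈ 14.8 hours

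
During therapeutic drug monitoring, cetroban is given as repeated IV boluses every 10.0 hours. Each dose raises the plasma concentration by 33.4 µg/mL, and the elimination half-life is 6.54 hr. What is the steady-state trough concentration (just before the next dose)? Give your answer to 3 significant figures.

17.7 µg/mL

k = ln 2 / 6.54 = 0.1060 hr⁻¹
Fraction remaining after one interval: e^(−kτ) = e^(−0.1060 × 10.0) = 0.3465
R = 1 / (1 − 0.3465) = 1.530
Css,max = 33.4 × 1.530 = 51.11 µg/mL
Css,min = Css,max × e^(−kτ) = 51.11 × 0.3465 ≈ 17.7 µg/mL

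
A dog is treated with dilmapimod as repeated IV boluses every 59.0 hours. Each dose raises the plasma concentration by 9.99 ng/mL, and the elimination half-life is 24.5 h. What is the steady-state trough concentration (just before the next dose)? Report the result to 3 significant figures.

k = ln 2 / 24.5 = 0.02829 h⁻¹
Fraction remaining after one interval: e^(−kτ) = e^(−0.02829 × 59.0) = 0.1884
R = 1 / (1 − 0.1884) = 1.232
Css,max = 9.99 × 1.232 = 12.31 ng/mL
Css,min = Css,max × e^(−kτ) = 12.31 × 0.1884 ≈ 2.32 ng/mL

2.32 ng/mL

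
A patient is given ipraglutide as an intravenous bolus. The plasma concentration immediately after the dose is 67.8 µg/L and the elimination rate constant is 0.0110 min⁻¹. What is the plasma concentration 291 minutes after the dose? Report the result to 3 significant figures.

2.76 µg/L

C(t) = C₀ e^(−kt) = 67.8 × e^(−0.01100 × 291) = 67.8 × e^(−3.201) = 67.8 × 0.04072 ≈ 2.76 µg/L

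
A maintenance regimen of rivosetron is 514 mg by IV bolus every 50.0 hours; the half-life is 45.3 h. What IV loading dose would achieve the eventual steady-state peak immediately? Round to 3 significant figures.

961 mg

k = ln 2 / 45.3 = 0.01530 h⁻¹
Accumulation ratio R = 1 / (1 − e^(−kτ)) = 1 / (1 − e^(−0.01530×50.0)) = 1 / (1 − 0.4653) = 1.870
Loading dose = maintenance dose × R = 514 × 1.870 ≈ 961 mg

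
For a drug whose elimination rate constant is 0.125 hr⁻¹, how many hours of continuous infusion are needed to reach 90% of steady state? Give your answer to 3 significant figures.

f = 1 − e^(−kt)  ⇒  t = −ln(1 − f) / k
t = −ln(1 − 0.9) / 0.1250 = 2.303 / 0.1250 ≈ 18.4 hours

18.4 hours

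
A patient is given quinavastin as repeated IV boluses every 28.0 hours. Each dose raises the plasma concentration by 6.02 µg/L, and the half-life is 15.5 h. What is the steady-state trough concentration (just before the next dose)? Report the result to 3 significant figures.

k = ln 2 / 15.5 = 0.04472 h⁻¹
Fraction remaining after one interval: e^(−kτ) = e^(−0.04472 × 28.0) = 0.2859
R = 1 / (1 − 0.2859) = 1.400
Css,max = 6.02 × 1.400 = 8.430 µg/L
Css,min = Css,max × e^(−kτ) = 8.430 × 0.2859 ≈ 2.41 µg/L

2.41 µg/L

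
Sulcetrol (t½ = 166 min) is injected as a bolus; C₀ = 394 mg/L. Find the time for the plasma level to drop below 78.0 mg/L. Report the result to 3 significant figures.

388 minutes

k = ln 2 / 166 = 0.004176 min⁻¹
C(t) = C₀ e^(−kt)  ⇒  t = ln(C₀/C) / k
t = ln(394/78.0) / 0.004176 = 1.620 / 0.004176 ≈ 388 minutes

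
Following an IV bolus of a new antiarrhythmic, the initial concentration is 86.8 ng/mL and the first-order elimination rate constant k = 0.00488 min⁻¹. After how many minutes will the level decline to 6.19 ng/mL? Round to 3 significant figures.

C(t) = C₀ e^(−kt)  ⇒  t = ln(C₀/C) / k
t = ln(86.8/6.19) / 0.004880 = 2.641 / 0.004880 ≈ 541 minutes

541 minutes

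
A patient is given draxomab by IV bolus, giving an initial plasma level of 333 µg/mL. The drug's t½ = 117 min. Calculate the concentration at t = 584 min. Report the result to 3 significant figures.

k = ln 2 / 117 = 0.005924 min⁻¹
C(t) = C₀ e^(−kt) = 333 × e^(−0.005924 × 584) = 333 × e^(−3.460) = 333 × 0.03144 ≈ 10.5 µg/mL

10.5 µg/mL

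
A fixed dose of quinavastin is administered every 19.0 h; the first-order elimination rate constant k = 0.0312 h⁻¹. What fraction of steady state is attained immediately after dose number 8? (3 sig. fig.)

f_n = 1 − e^(−nkτ) = 1 − e^(−8 × 0.03120 × 19.0) = 1 − e^(−4.742) = 1 − 0.008718 ≈ 0.991

0.991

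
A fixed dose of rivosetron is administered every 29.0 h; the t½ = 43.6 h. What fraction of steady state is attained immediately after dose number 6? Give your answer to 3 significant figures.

k = ln 2 / 43.6 = 0.01590 h⁻¹
f_n = 1 − e^(−nkτ) = 1 − e^(−6 × 0.01590 × 29.0) = 1 − e^(−2.766) = 1 − 0.06290 ≈ 0.937

0.937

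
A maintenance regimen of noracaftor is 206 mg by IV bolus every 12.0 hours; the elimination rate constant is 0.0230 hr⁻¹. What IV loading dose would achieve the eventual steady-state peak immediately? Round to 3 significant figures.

854 mg

Accumulation ratio R = 1 / (1 − e^(−kτ)) = 1 / (1 − e^(−0.02300×12.0)) = 1 / (1 − 0.7588) = 4.146
Loading dose = maintenance dose × R = 206 × 4.146 ≈ 854 mg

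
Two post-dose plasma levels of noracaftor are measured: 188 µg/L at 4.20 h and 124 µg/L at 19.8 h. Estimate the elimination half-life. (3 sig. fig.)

k = ln(C₁/C₂) / (t₂ − t₁) = ln(188/124) / (19.8 − 4.20)
  = 0.4162 / 15.60 = 0.02668 h⁻¹
t½ = ln 2 / k = ln 2 / 0.02668 ≈ 26.0 hours

26.0 hours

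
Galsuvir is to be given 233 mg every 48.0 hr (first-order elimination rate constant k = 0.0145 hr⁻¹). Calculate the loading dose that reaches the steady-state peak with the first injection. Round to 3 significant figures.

465 mg

Accumulation ratio R = 1 / (1 − e^(−kτ)) = 1 / (1 − e^(−0.01450×48.0)) = 1 / (1 − 0.4986) = 1.994
Loading dose = maintenance dose × R = 233 × 1.994 ≈ 465 mg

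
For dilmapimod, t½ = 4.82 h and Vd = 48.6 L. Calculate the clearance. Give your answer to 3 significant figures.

6.99 L/h

k = ln 2 / t½ = ln 2 / 4.82 = 0.1438 h⁻¹
CL = k · V = 0.1438 × 48.6 ≈ 6.99 L/h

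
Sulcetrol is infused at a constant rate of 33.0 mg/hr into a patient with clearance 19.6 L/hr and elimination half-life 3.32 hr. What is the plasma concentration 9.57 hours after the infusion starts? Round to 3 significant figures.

1.46 mg/L

Css = rate / CL = 33.0 / 19.6 = 1.684 mg/L
k = ln 2 / 3.32 = 0.2088 hr⁻¹
C(t) = Css (1 − e^(−kt)) = 1.684 × (1 − e^(−1.998)) = 1.684 × 0.8644 ≈ 1.46 mg/L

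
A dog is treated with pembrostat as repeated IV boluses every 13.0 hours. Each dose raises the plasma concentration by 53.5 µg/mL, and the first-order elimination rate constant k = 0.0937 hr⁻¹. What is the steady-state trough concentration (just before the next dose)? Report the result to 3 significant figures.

22.5 µg/mL

Fraction remaining after one interval: e^(−kτ) = e^(−0.09370 × 13.0) = 0.2958
R = 1 / (1 − 0.2958) = 1.420
Css,max = 53.5 × 1.420 = 75.97 µg/mL
Css,min = Css,max × e^(−kτ) = 75.97 × 0.2958 ≈ 22.5 µg/mL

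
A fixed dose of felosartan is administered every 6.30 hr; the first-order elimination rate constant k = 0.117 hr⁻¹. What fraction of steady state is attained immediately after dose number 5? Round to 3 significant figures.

0.975

f_n = 1 − e^(−nkτ) = 1 − e^(−5 × 0.1170 × 6.30) = 1 − e^(−3.686) = 1 − 0.02508 ≈ 0.975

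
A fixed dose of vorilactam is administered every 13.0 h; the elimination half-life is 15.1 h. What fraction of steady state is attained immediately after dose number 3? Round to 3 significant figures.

0.833

k = ln 2 / 15.1 = 0.04590 h⁻¹
f_n = 1 − e^(−nkτ) = 1 − e^(−3 × 0.04590 × 13.0) = 1 − e^(−1.790) = 1 − 0.1669 ≈ 0.833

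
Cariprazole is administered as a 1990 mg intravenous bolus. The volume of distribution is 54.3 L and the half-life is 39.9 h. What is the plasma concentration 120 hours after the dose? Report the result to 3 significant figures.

4.56 mg/L

C₀ = dose / V = 1990 / 54.3 = 36.65 mg/L
k = ln 2 / 39.9 = 0.01737 h⁻¹
C(t) = C₀ e^(−kt) = 36.65 × e^(−0.01737 × 120) = 36.65 × e^(−2.085) = 36.65 × 0.1244 ≈ 4.56 mg/L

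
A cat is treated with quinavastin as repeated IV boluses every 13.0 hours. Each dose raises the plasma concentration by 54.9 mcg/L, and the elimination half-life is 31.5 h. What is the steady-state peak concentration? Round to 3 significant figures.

221 mcg/L

k = ln 2 / 31.5 = 0.02200 h⁻¹
Fraction remaining after one interval: e^(−kτ) = e^(−0.02200 × 13.0) = 0.7512
R = 1 / (1 − 0.7512) = 4.020
Css,max = 54.9 × 4.020 ≈ 221 mcg/L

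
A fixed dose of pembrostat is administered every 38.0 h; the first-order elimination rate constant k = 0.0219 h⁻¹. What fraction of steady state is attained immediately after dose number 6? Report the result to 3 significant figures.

0.993

f_n = 1 − e^(−nkτ) = 1 − e^(−6 × 0.02190 × 38.0) = 1 − e^(−4.993) = 1 − 0.006784 ≈ 0.993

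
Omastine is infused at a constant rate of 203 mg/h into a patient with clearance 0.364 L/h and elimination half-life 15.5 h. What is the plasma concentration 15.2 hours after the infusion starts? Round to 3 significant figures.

Css = rate / CL = 203 / 0.364 = 557.7 µg/mL
k = ln 2 / 15.5 = 0.04472 h⁻¹
C(t) = Css (1 − e^(−kt)) = 557.7 × (1 − e^(−0.6797)) = 557.7 × 0.4932 ≈ 275 µg/mL

275 µg/mL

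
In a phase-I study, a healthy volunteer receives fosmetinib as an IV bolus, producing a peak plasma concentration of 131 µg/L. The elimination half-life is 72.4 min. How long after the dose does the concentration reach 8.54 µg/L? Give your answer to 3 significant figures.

285 minutes

k = ln 2 / 72.4 = 0.009574 min⁻¹
C(t) = C₀ e^(−kt)  ⇒  t = ln(C₀/C) / k
t = ln(131/8.54) / 0.009574 = 2.730 / 0.009574 ≈ 285 minutes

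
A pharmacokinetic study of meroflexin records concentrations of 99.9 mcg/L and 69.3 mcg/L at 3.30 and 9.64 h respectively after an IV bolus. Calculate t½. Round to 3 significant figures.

k = ln(C₁/C₂) / (t₂ − t₁) = ln(99.9/69.3) / (9.64 − 3.30)
  = 0.3657 / 6.340 = 0.05769 h⁻¹
t½ = ln 2 / k = ln 2 / 0.05769 ≈ 12.0 hours

12.0 hours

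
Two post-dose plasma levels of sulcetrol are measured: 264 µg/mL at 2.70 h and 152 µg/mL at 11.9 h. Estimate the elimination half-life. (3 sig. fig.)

k = ln(C₁/C₂) / (t₂ − t₁) = ln(264/152) / (11.9 − 2.70)
  = 0.5521 / 9.200 = 0.06001 h⁻¹
t½ = ln 2 / k = ln 2 / 0.06001 ≈ 11.6 hours

11.6 hours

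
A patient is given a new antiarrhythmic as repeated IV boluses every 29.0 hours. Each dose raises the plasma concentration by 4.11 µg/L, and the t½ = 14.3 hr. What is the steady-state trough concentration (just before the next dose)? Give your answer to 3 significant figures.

k = ln 2 / 14.3 = 0.04847 hr⁻¹
Fraction remaining after one interval: e^(−kτ) = e^(−0.04847 × 29.0) = 0.2452
R = 1 / (1 − 0.2452) = 1.325
Css,max = 4.11 × 1.325 = 5.445 µg/L
Css,min = Css,max × e^(−kτ) = 5.445 × 0.2452 ≈ 1.34 µg/L

1.34 µg/L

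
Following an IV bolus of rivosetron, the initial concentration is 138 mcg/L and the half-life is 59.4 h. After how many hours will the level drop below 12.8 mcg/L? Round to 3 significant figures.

204 hours

k = ln 2 / 59.4 = 0.01167 h⁻¹
C(t) = C₀ e^(−kt)  ⇒  t = ln(C₀/C) / k
t = ln(138/12.8) / 0.01167 = 2.378 / 0.01167 ≈ 204 hours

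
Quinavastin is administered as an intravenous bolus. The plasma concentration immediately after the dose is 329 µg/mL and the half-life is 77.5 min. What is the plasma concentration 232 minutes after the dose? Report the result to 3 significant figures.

41.3 µg/mL

k = ln 2 / 77.5 = 0.008944 min⁻¹
232 min is 2.994 half-lives, so C = 329 × (1/2)^2.994 = 329 × 0.1256 ≈ 41.3 µg/mL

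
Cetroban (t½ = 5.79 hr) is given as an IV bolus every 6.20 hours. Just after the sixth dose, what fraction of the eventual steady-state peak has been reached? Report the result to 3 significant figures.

k = ln 2 / 5.79 = 0.1197 hr⁻¹
f_n = 1 − e^(−nkτ) = 1 − e^(−6 × 0.1197 × 6.20) = 1 − e^(−4.453) = 1 − 0.01164 ≈ 0.988

0.988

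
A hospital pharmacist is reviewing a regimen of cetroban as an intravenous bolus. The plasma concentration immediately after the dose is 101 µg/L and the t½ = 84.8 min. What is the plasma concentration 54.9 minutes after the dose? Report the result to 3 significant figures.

64.5 µg/L

k = ln 2 / 84.8 = 0.008174 min⁻¹
C(t) = C₀ e^(−kt) = 101 × e^(−0.008174 × 54.9) = 101 × e^(−0.4487) = 101 × 0.6384 ≈ 64.5 µg/L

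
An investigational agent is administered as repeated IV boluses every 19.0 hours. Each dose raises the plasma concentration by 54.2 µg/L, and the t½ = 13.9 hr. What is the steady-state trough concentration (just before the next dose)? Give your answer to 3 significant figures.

34.3 µg/L

k = ln 2 / 13.9 = 0.04987 hr⁻¹
Fraction remaining after one interval: e^(−kτ) = e^(−0.04987 × 19.0) = 0.3877
R = 1 / (1 − 0.3877) = 1.633
Css,max = 54.2 × 1.633 = 88.52 µg/L
Css,min = Css,max × e^(−kτ) = 88.52 × 0.3877 ≈ 34.3 µg/L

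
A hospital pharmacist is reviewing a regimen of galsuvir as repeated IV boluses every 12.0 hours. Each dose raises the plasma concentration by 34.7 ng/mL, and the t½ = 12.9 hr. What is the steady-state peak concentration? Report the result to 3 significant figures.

k = ln 2 / 12.9 = 0.05373 hr⁻¹
Fraction remaining after one interval: e^(−kτ) = e^(−0.05373 × 12.0) = 0.5248
R = 1 / (1 − 0.5248) = 2.104
Css,max = 34.7 × 2.104 ≈ 73.0 ng/mL

73.0 ng/mL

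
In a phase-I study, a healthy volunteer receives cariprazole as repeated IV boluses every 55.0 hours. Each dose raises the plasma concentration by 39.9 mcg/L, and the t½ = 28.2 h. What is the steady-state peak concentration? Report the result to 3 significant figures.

53.8 mcg/L

k = ln 2 / 28.2 = 0.02458 h⁻¹
Fraction remaining after one interval: e^(−kτ) = e^(−0.02458 × 55.0) = 0.2588
R = 1 / (1 − 0.2588) = 1.349
Css,max = 39.9 × 1.349 ≈ 53.8 mcg/L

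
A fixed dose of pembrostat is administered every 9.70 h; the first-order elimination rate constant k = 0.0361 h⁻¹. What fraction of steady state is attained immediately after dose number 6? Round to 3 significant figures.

0.878

f_n = 1 − e^(−nkτ) = 1 − e^(−6 × 0.03610 × 9.70) = 1 − e^(−2.101) = 1 − 0.1223 ≈ 0.878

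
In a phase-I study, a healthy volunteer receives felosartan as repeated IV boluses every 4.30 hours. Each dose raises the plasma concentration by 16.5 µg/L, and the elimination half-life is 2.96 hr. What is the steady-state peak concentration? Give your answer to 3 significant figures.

k = ln 2 / 2.96 = 0.2342 hr⁻¹
Fraction remaining after one interval: e^(−kτ) = e^(−0.2342 × 4.30) = 0.3653
R = 1 / (1 − 0.3653) = 1.576
Css,max = 16.5 × 1.576 ≈ 26.0 µg/L

26.0 µg/L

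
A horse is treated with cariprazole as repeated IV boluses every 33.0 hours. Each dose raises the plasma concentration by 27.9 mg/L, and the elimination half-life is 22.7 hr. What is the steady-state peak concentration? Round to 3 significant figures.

43.9 mg/L

k = ln 2 / 22.7 = 0.03054 hr⁻¹
Fraction remaining after one interval: e^(−kτ) = e^(−0.03054 × 33.0) = 0.3651
R = 1 / (1 − 0.3651) = 1.575
Css,max = 27.9 × 1.575 ≈ 43.9 mg/L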